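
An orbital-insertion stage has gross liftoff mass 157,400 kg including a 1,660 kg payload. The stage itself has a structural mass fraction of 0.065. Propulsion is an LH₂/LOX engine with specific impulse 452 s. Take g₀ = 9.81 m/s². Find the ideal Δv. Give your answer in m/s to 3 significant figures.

Δv ≈ 11500 m/s

Stage wet mass = m₀ − payload = 157,400 − 1,660 = 155,740 kg.
Stage dry mass = ε × stage wet mass = 0.065 × 155,740 = 10,123.1 kg.
Burnout mass m_f = stage dry + payload = 10,123.1 + 1,660 = 11,783.1 kg.
v_e = Isp · g₀ = 452 × 9.81 = 4434.1 m/s.
Δv = v_e · ln(157,400/11,783.1) = 4434.1 × ln(13.36) = 4434.1 × 2.5921 ≈ 11494 m/s.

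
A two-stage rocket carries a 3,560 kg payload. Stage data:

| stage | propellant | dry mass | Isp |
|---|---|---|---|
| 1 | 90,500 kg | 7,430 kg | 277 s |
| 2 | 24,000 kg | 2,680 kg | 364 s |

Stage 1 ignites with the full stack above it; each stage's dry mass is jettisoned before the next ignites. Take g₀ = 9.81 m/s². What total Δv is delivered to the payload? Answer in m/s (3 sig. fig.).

Ignition mass of stage 1 = 90,500+7,430 + 24,000+2,680 + 3,560 = 128,170 kg.
Stage 1: m₀ = 128,170 kg, m_f = 128,170 − 90,500 = 37,670 kg; Δv = 277×9.81×ln(3.402) = 2717.4×1.2245 ≈ 3327 m/s.
Stage 2: m₀ = 30,240 kg, m_f = 30,240 − 24,000 = 6,240 kg; Δv = 364×9.81×ln(4.846) = 3570.8×1.5782 ≈ 5635 m/s.
Total Δv = 3327 + 5635 = 8962 m/s.

Δv ≈ 8960 m/s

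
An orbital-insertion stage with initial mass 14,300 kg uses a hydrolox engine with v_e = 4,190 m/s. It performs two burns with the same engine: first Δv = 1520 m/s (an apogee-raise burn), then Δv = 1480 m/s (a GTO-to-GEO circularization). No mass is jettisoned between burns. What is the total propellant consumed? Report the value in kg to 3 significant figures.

total propellant consumed ≈ 7310 kg

After the first burn: m = 14300 × exp(−1520/4190.0) = 14300 × 0.69575 = 9,949.23 kg.
After the second burn: m = 9,949.23 × exp(−1480/4190.0) = 9,949.23 × 0.70242 = 6,988.54 kg.
Total propellant = m₀ − m_final = 14300 − 6,988.54 = 7,311.46 kg.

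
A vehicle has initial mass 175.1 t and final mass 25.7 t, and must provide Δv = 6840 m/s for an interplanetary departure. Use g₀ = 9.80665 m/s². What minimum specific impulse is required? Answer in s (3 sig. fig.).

Isp ≈ 363 s

ln(m₀/m_f) = ln(175100/25700) = ln(6.813) = 1.9189.
v_e = Δv / ln(m₀/m_f) = 6840 / 1.9189 = 3564.6 m/s.
Isp = v_e / g₀ = 3564.6 / 9.80665 = 363.5 s.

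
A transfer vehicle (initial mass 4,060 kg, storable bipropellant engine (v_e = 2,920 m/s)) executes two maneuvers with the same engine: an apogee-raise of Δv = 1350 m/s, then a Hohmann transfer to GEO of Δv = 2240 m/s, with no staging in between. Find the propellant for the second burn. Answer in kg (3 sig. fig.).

propellant for the second burn ≈ 1370 kg

After the first burn: m = 4060 × exp(−1350/2920.0) = 4060 × 0.62982 = 2,557.07 kg.
After the second burn: m = 2,557.07 × exp(−2240/2920.0) = 2,557.07 × 0.46435 = 1,187.38 kg.
Second-burn propellant = 2,557.07 − 1,187.38 = 1,369.69 kg.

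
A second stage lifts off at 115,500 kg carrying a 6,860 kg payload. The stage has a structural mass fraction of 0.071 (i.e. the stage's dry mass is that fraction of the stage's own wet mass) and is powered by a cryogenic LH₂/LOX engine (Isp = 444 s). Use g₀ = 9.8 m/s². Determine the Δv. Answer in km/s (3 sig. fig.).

Δv ≈ 9.01 km/s

Stage wet mass = m₀ − payload = 115,500 − 6,860 = 108,640 kg.
Stage dry mass = ε × stage wet mass = 0.071 × 108,640 = 7,713.44 kg.
Burnout mass m_f = stage dry + payload = 7,713.44 + 6,860 = 14,573.44 kg.
v_e = Isp · g₀ = 444 × 9.8 = 4351.2 m/s.
Rocket equation: Δv = v_e · ln(115,500/14,573.44) = 4351.2 × ln(7.925) = 4351.2 × 2.0701 ≈ 9007 m/s.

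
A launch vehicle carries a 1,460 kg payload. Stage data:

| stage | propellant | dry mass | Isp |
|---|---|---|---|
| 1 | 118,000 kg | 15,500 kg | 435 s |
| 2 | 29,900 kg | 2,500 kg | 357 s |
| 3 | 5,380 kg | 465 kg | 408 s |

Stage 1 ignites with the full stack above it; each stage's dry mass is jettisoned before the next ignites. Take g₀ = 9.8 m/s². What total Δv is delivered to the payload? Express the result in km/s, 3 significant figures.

Δv ≈ 15.1 km/s

Ignition mass of stage 1 = 118,000+15,500 + 29,900+2,500 + 5,380+465 + 1,460 = 173,205 kg.
Stage 1: m₀ = 173,205 kg, m_f = 173,205 − 118,000 = 55,205 kg; Δv = 435×9.8×ln(3.137) = 4263.0×1.1434 ≈ 4874 m/s.
Stage 2: m₀ = 39,705 kg, m_f = 39,705 − 29,900 = 9,805 kg; Δv = 357×9.8×ln(4.049) = 3498.6×1.3986 ≈ 4893 m/s.
Stage 3: m₀ = 7,305 kg, m_f = 7,305 − 5,380 = 1,925 kg; Δv = 408×9.8×ln(3.795) = 3998.4×1.3336 ≈ 5332 m/s.
Total Δv = 4874 + 4893 + 5332 = 15099 m/s.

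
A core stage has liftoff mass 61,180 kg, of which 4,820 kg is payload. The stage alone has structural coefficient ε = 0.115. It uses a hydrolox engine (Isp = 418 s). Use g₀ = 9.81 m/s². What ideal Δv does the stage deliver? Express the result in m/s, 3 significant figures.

Stage wet mass = m₀ − payload = 61,180 − 4,820 = 56,360 kg.
Stage dry mass = ε × stage wet mass = 0.115 × 56,360 = 6,481.4 kg.
Burnout mass m_f = stage dry + payload = 6,481.4 + 4,820 = 11,301.4 kg.
v_e = Isp · g₀ = 418 × 9.81 = 4100.6 m/s.
From the ideal rocket equation, Δv = v_e · ln(61,180/11,301.4) = 4100.6 × ln(5.413) = 4100.6 × 1.6889 ≈ 6925 m/s.

Δv ≈ 6930 m/s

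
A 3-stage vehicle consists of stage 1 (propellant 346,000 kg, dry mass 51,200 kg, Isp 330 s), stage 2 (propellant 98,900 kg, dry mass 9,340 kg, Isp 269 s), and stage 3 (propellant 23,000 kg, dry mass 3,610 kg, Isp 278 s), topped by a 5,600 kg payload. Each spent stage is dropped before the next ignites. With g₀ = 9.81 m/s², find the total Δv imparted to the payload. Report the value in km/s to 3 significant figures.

Δv ≈ 9.97 km/s

Ignition mass of stage 1 = 346,000+51,200 + 98,900+9,340 + 23,000+3,610 + 5,600 = 537,650 kg.
Stage 1: m₀ = 537,650 kg, m_f = 537,650 − 346,000 = 191,650 kg; Δv = 330×9.81×ln(2.805) = 3237.3×1.0315 ≈ 3339 m/s.
Stage 2: m₀ = 140,450 kg, m_f = 140,450 − 98,900 = 41,550 kg; Δv = 269×9.81×ln(3.38) = 2638.9×1.2180 ≈ 3214 m/s.
Stage 3: m₀ = 32,210 kg, m_f = 32,210 − 23,000 = 9,210 kg; Δv = 278×9.81×ln(3.497) = 2727.2×1.2520 ≈ 3414 m/s.
Total Δv = 3339 + 3214 + 3414 = 9967 m/s.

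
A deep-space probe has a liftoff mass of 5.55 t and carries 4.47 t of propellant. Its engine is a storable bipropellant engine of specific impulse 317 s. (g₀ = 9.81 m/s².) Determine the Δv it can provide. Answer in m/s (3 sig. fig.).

v_e = Isp · g₀ = 317 × 9.81 = 3109.8 m/s.
m_f = m₀ − m_prop = 5.55 − 4.47 = 1.08 t.
Δv = v_e · ln(m₀/m_f) = 3109.8 × ln(5.139) = 3109.8 × 1.6368 ≈ 5090.2 m/s.

Δv ≈ 5090 m/s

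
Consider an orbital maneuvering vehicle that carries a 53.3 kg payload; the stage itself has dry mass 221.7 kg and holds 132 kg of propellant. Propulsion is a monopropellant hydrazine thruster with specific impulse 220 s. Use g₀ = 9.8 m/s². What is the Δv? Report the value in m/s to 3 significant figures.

Δv ≈ 845 m/s

v_e = Isp · g₀ = 220 × 9.8 = 2156.0 m/s.
m₀ = payload + dry + propellant = 53.3 + 221.7 + 132 = 407 kg.
m_f = payload + dry = 53.3 + 221.7 = 275 kg.
From the ideal rocket equation, Δv = v_e · ln(m₀/m_f) = 2156.0 × ln(1.48) = 2156.0 × 0.3920 ≈ 845.2 m/s.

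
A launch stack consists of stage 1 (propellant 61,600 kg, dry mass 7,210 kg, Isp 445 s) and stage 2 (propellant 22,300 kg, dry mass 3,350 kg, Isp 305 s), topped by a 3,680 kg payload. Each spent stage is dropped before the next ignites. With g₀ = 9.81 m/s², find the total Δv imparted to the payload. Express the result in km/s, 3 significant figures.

Ignition mass of stage 1 = 61,600+7,210 + 22,300+3,350 + 3,680 = 98,140 kg.
Stage 1: m₀ = 98,140 kg, m_f = 98,140 − 61,600 = 36,540 kg; Δv = 445×9.81×ln(2.686) = 4365.4×0.9880 ≈ 4313 m/s.
Stage 2: m₀ = 29,330 kg, m_f = 29,330 − 22,300 = 7,030 kg; Δv = 305×9.81×ln(4.172) = 2992.1×1.4284 ≈ 4274 m/s.
Total Δv = 4313 + 4274 = 8587 m/s.

Δv ≈ 8.59 km/s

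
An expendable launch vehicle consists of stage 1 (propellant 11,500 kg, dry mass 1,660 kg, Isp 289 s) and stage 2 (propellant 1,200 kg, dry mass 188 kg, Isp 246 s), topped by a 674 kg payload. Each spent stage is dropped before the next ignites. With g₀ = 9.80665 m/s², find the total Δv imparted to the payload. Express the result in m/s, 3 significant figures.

Δv ≈ 6100 m/s

Ignition mass of stage 1 = 11,500+1,660 + 1,200+188 + 674 = 15,222 kg.
Stage 1: m₀ = 15,222 kg, m_f = 15,222 − 11,500 = 3,722 kg; Δv = 289×9.80665×ln(4.09) = 2834.1×1.4085 ≈ 3992 m/s.
Stage 2: m₀ = 2,062 kg, m_f = 2,062 − 1,200 = 862 kg; Δv = 246×9.80665×ln(2.392) = 2412.4×0.8722 ≈ 2104 m/s.
Total Δv = 3992 + 2104 = 6096 m/s.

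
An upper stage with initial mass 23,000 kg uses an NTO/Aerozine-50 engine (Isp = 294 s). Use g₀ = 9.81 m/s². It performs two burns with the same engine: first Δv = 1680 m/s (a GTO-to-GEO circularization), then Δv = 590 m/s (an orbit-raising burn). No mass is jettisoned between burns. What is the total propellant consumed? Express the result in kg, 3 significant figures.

total propellant consumed ≈ 12500 kg

v_e = Isp · g₀ = 294 × 9.81 = 2884.1 m/s.
After the first burn: m = 23000 × exp(−1680/2884.1) = 23000 × 0.55850 = 12,845.5 kg.
After the second burn: m = 12,845.5 × exp(−590/2884.1) = 12,845.5 × 0.81500 = 10,469.1 kg.
Total propellant = m₀ − m_final = 23000 − 10,469.1 = 12,530.9 kg.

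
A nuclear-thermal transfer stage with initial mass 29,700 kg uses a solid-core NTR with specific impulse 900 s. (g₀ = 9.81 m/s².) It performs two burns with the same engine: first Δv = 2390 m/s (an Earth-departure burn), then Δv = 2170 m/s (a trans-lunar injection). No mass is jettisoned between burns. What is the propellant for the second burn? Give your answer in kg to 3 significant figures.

propellant for the second burn ≈ 4940 kg

v_e = Isp · g₀ = 900 × 9.81 = 8829.0 m/s.
After the first burn: m = 29700 × exp(−2390/8829.0) = 29700 × 0.76285 = 22,656.6 kg.
After the second burn: m = 22,656.6 × exp(−2170/8829.0) = 22,656.6 × 0.78209 = 17,719.5 kg.
Second-burn propellant = 22,656.6 − 17,719.5 = 4,937.1 kg.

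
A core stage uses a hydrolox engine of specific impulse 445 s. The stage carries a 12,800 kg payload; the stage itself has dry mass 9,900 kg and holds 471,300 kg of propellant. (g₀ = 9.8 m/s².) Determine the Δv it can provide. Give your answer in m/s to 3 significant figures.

v_e = Isp · g₀ = 445 × 9.8 = 4361.0 m/s.
m₀ = payload + dry + propellant = 12,800 + 9,900 + 471,300 = 494,000 kg.
m_f = payload + dry = 12,800 + 9,900 = 22,700 kg.
From the ideal rocket equation, Δv = v_e · ln(m₀/m_f) = 4361.0 × ln(21.76) = 4361.0 × 3.0802 ≈ 13432.6 m/s.

Δv ≈ 13400 m/s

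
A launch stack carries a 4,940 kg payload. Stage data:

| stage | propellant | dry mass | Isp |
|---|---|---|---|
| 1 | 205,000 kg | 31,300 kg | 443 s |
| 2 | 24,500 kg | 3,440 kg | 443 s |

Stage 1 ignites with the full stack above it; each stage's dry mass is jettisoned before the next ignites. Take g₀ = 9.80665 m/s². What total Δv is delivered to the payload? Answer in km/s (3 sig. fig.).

Ignition mass of stage 1 = 205,000+31,300 + 24,500+3,440 + 4,940 = 269,180 kg.
Stage 1: m₀ = 269,180 kg, m_f = 269,180 − 205,000 = 64,180 kg; Δv = 443×9.80665×ln(4.194) = 4344.3×1.4337 ≈ 6228 m/s.
Stage 2: m₀ = 32,880 kg, m_f = 32,880 − 24,500 = 8,380 kg; Δv = 443×9.80665×ln(3.924) = 4344.3×1.3670 ≈ 5939 m/s.
Total Δv = 6228 + 5939 = 12167 m/s.

Δv ≈ 12.2 km/s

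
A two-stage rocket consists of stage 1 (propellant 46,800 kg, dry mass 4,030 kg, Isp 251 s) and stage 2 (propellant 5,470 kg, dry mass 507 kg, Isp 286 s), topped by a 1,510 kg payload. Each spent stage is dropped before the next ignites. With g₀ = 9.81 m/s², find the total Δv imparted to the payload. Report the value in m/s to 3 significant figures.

Ignition mass of stage 1 = 46,800+4,030 + 5,470+507 + 1,510 = 58,317 kg.
Stage 1: m₀ = 58,317 kg, m_f = 58,317 − 46,800 = 11,517 kg; Δv = 251×9.81×ln(5.064) = 2462.3×1.6221 ≈ 3994 m/s.
Stage 2: m₀ = 7,487 kg, m_f = 7,487 − 5,470 = 2,017 kg; Δv = 286×9.81×ln(3.712) = 2805.7×1.3116 ≈ 3680 m/s.
Total Δv = 3994 + 3680 = 7674 m/s.

Δv ≈ 7670 m/s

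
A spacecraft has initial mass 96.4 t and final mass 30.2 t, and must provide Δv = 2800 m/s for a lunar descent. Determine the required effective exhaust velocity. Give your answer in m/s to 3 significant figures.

ln(m₀/m_f) = ln(96400/30200) = ln(3.192) = 1.1607.
v_e = Δv / ln(m₀/m_f) = 2800 / 1.1607 = 2412.4 m/s.

v_e ≈ 2410 m/s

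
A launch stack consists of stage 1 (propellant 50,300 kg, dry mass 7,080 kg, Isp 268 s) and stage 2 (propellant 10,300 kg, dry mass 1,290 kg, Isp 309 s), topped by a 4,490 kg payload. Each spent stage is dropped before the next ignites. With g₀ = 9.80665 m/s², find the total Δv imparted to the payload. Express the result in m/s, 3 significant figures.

Δv ≈ 6130 m/s

Ignition mass of stage 1 = 50,300+7,080 + 10,300+1,290 + 4,490 = 73,460 kg.
Stage 1: m₀ = 73,460 kg, m_f = 73,460 − 50,300 = 23,160 kg; Δv = 268×9.80665×ln(3.172) = 2628.2×1.1543 ≈ 3034 m/s.
Stage 2: m₀ = 16,080 kg, m_f = 16,080 − 10,300 = 5,780 kg; Δv = 309×9.80665×ln(2.782) = 3030.3×1.0232 ≈ 3100 m/s.
Total Δv = 3034 + 3100 = 6134 m/s.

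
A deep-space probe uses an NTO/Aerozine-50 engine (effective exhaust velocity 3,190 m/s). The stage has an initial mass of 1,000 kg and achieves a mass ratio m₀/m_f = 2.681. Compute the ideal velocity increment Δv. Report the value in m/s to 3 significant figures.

Δv ≈ 3150 m/s

Δv = v_e · ln(2.681) = 3190.0 × 0.9862 ≈ 3145.9 m/s.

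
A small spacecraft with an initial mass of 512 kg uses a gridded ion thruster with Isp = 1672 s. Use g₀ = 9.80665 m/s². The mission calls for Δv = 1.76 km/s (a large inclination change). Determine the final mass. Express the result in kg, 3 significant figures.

final mass ≈ 460 kg

v_e = Isp · g₀ = 1672 × 9.80665 = 16396.7 m/s.
By the Tsiolkovsky rocket equation, m₀/m_f = exp(Δv / v_e) = exp(1760 / 16396.7) = exp(0.1073) = 1.1133.
m_f = m₀ / 1.1133 = 512 / 1.1133 = 459.894 kg.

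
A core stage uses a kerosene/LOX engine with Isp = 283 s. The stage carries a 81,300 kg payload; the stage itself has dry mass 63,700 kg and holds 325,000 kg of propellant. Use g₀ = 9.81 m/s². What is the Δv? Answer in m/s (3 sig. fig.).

Δv ≈ 3260 m/s

v_e = Isp · g₀ = 283 × 9.81 = 2776.2 m/s.
m₀ = payload + dry + propellant = 81,300 + 63,700 + 325,000 = 470,000 kg.
m_f = payload + dry = 81,300 + 63,700 = 145,000 kg.
Using Δv = v_e ln(m₀/m_f): Δv = v_e · ln(m₀/m_f) = 2776.2 × ln(3.241) = 2776.2 × 1.1760 ≈ 3264.8 m/s.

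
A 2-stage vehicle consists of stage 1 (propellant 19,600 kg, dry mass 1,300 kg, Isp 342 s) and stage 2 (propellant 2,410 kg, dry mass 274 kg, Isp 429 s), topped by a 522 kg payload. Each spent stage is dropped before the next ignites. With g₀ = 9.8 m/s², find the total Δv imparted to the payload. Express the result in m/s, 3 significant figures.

Ignition mass of stage 1 = 19,600+1,300 + 2,410+274 + 522 = 24,106 kg.
Stage 1: m₀ = 24,106 kg, m_f = 24,106 − 19,600 = 4,506 kg; Δv = 342×9.8×ln(5.35) = 3351.6×1.6771 ≈ 5621 m/s.
Stage 2: m₀ = 3,206 kg, m_f = 3,206 − 2,410 = 796 kg; Δv = 429×9.8×ln(4.028) = 4204.2×1.3932 ≈ 5857 m/s.
Total Δv = 5621 + 5857 = 11478 m/s.

Δv ≈ 11500 m/s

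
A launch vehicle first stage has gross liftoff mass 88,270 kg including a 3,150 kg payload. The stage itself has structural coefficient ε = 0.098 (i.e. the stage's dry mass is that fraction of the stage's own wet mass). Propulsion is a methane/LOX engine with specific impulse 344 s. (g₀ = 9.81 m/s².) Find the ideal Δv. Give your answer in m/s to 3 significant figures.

Δv ≈ 6880 m/s

Stage wet mass = m₀ − payload = 88,270 − 3,150 = 85,120 kg.
Stage dry mass = ε × stage wet mass = 0.098 × 85,120 = 8,341.76 kg.
Burnout mass m_f = stage dry + payload = 8,341.76 + 3,150 = 11,491.76 kg.
v_e = Isp · g₀ = 344 × 9.81 = 3374.6 m/s.
Rocket equation: Δv = v_e · ln(88,270/11,491.76) = 3374.6 × ln(7.681) = 3374.6 × 2.0388 ≈ 6880 m/s.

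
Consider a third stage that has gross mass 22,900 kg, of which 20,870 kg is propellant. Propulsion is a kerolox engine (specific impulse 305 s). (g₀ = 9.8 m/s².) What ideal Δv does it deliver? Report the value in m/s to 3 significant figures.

v_e = Isp · g₀ = 305 × 9.8 = 2989.0 m/s.
m_f = m₀ − m_prop = 22,900 − 20,870 = 2,030 kg.
From the ideal rocket equation, Δv = v_e · ln(m₀/m_f) = 2989.0 × ln(11.28) = 2989.0 × 2.4231 ≈ 7242.6 m/s.

Δv ≈ 7240 m/s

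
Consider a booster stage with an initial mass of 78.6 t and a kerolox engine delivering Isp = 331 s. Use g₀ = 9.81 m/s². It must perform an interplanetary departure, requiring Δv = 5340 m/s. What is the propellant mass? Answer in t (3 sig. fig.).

v_e = Isp · g₀ = 331 × 9.81 = 3247.1 m/s.
Rocket equation: m₀/m_f = exp(Δv / v_e) = exp(5340 / 3247.1) = exp(1.6445) = 5.1786.
m_f = 78.6 / 5.1786 = 15.1778 t, so propellant = m₀ − m_f = 78.6 − 15.1778 = 63.4222 t.

propellant mass ≈ 63.4 t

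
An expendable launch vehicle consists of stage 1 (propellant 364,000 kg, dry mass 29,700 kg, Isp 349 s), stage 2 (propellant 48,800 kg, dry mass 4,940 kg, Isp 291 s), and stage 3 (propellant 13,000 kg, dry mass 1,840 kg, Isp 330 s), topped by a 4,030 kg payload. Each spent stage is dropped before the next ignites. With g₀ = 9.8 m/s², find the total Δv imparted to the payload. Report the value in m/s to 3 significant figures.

Ignition mass of stage 1 = 364,000+29,700 + 48,800+4,940 + 13,000+1,840 + 4,030 = 466,310 kg.
Stage 1: m₀ = 466,310 kg, m_f = 466,310 − 364,000 = 102,310 kg; Δv = 349×9.8×ln(4.558) = 3420.2×1.5168 ≈ 5188 m/s.
Stage 2: m₀ = 72,610 kg, m_f = 72,610 − 48,800 = 23,810 kg; Δv = 291×9.8×ln(3.05) = 2851.8×1.1150 ≈ 3180 m/s.
Stage 3: m₀ = 18,870 kg, m_f = 18,870 − 13,000 = 5,870 kg; Δv = 330×9.8×ln(3.215) = 3234.0×1.1677 ≈ 3776 m/s.
Total Δv = 5188 + 3180 + 3776 = 12144 m/s.

Δv ≈ 12100 m/s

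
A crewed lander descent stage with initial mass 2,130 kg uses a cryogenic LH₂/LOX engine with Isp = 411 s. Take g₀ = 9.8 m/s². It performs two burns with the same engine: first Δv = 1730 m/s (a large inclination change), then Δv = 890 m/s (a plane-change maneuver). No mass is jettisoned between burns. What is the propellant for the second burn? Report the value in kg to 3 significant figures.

propellant for the second burn ≈ 275 kg

v_e = Isp · g₀ = 411 × 9.8 = 4027.8 m/s.
After the first burn: m = 2130 × exp(−1730/4027.8) = 2130 × 0.65082 = 1,386.25 kg.
After the second burn: m = 1,386.25 × exp(−890/4027.8) = 1,386.25 × 0.80175 = 1,111.43 kg.
Second-burn propellant = 1,386.25 − 1,111.43 = 274.82 kg.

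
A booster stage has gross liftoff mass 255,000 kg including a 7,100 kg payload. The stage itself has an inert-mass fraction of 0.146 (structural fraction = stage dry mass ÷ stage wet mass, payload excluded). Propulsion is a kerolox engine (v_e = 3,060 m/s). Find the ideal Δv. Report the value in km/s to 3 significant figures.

Stage wet mass = m₀ − payload = 255,000 − 7,100 = 247,900 kg.
Stage dry mass = ε × stage wet mass = 0.146 × 247,900 = 36,193.4 kg.
Burnout mass m_f = stage dry + payload = 36,193.4 + 7,100 = 43,293.4 kg.
From the ideal rocket equation, Δv = v_e · ln(255,000/43,293.4) = 3060.0 × ln(5.89) = 3060.0 × 1.7733 ≈ 5426 m/s.

Δv ≈ 5.43 km/s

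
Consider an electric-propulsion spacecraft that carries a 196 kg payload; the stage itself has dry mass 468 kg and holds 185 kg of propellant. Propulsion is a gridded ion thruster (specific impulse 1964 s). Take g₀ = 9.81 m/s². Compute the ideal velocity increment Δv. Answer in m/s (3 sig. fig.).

v_e = Isp · g₀ = 1964 × 9.81 = 19266.8 m/s.
m₀ = payload + dry + propellant = 196 + 468 + 185 = 849 kg.
m_f = payload + dry = 196 + 468 = 664 kg.
By the Tsiolkovsky rocket equation, Δv = v_e · ln(m₀/m_f) = 19266.8 × ln(1.279) = 19266.8 × 0.2458 ≈ 4735.3 m/s.

Δv ≈ 4740 m/s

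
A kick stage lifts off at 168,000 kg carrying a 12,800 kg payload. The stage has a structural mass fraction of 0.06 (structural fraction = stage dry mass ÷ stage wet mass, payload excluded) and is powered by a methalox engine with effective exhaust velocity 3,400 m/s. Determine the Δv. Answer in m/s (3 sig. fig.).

Δv ≈ 6890 m/s

Stage wet mass = m₀ − payload = 168,000 − 12,800 = 155,200 kg.
Stage dry mass = ε × stage wet mass = 0.06 × 155,200 = 9,312 kg.
Burnout mass m_f = stage dry + payload = 9,312 + 12,800 = 22,112 kg.
Using Δv = v_e ln(m₀/m_f): Δv = v_e · ln(168,000/22,112) = 3400.0 × ln(7.598) = 3400.0 × 2.0278 ≈ 6895 m/s.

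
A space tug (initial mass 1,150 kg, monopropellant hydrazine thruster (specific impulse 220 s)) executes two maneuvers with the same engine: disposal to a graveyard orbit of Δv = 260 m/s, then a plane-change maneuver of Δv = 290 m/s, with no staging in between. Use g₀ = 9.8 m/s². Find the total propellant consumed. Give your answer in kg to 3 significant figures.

v_e = Isp · g₀ = 220 × 9.8 = 2156.0 m/s.
After the first burn: m = 1150 × exp(−260/2156.0) = 1150 × 0.88639 = 1,019.35 kg.
After the second burn: m = 1,019.35 × exp(−290/2156.0) = 1,019.35 × 0.87415 = 891.065 kg.
Total propellant = m₀ − m_final = 1150 − 891.065 = 258.935 kg.

total propellant consumed ≈ 259 kg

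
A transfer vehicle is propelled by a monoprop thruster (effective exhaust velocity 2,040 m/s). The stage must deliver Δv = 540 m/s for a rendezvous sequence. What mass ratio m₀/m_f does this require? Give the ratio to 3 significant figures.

Using Δv = v_e ln(m₀/m_f): m₀/m_f = exp(Δv / v_e) = exp(540 / 2040.0) = exp(0.2647) = 1.3030.

mass ratio ≈ 1.30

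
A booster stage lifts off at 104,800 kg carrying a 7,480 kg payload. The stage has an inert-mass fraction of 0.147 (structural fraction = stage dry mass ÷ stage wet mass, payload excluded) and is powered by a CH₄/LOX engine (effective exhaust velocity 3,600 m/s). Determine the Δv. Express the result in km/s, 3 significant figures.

Stage wet mass = m₀ − payload = 104,800 − 7,480 = 97,320 kg.
Stage dry mass = ε × stage wet mass = 0.147 × 97,320 = 14,306 kg.
Burnout mass m_f = stage dry + payload = 14,306 + 7,480 = 21,786 kg.
From the ideal rocket equation, Δv = v_e · ln(104,800/21,786) = 3600.0 × ln(4.81) = 3600.0 × 1.5708 ≈ 5655 m/s.

Δv ≈ 5.65 km/s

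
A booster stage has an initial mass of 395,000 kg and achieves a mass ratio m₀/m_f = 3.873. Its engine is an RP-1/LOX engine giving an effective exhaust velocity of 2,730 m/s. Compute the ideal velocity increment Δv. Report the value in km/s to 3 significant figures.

Δv = v_e · ln(3.873) = 2730.0 × 1.3540 ≈ 3696.5 m/s.

Δv ≈ 3.70 km/s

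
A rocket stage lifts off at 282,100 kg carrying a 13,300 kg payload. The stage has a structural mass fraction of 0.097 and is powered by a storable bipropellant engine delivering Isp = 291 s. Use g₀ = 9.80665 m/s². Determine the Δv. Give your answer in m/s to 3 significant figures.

Δv ≈ 5620 m/s

Stage wet mass = m₀ − payload = 282,100 − 13,300 = 268,800 kg.
Stage dry mass = ε × stage wet mass = 0.097 × 268,800 = 26,073.6 kg.
Burnout mass m_f = stage dry + payload = 26,073.6 + 13,300 = 39,373.6 kg.
v_e = Isp · g₀ = 291 × 9.80665 = 2853.7 m/s.
From the ideal rocket equation, Δv = v_e · ln(282,100/39,373.6) = 2853.7 × ln(7.165) = 2853.7 × 1.9692 ≈ 5619 m/s.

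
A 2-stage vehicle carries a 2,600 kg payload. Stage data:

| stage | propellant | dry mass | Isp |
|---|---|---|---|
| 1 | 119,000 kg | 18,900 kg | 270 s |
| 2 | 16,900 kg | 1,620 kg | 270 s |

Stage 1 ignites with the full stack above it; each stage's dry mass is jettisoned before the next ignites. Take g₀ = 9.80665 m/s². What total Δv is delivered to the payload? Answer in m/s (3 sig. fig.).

Δv ≈ 7920 m/s

Ignition mass of stage 1 = 119,000+18,900 + 16,900+1,620 + 2,600 = 159,020 kg.
Stage 1: m₀ = 159,020 kg, m_f = 159,020 − 119,000 = 40,020 kg; Δv = 270×9.80665×ln(3.974) = 2647.8×1.3797 ≈ 3653 m/s.
Stage 2: m₀ = 21,120 kg, m_f = 21,120 − 16,900 = 4,220 kg; Δv = 270×9.80665×ln(5.005) = 2647.8×1.6104 ≈ 4264 m/s.
Total Δv = 3653 + 4264 = 7917 m/s.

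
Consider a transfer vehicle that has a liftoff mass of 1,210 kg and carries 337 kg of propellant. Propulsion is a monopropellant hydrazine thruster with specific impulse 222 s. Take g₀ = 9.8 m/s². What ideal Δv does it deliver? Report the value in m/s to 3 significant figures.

v_e = Isp · g₀ = 222 × 9.8 = 2175.6 m/s.
m_f = m₀ − m_prop = 1,210 − 337 = 873 kg.
From the ideal rocket equation, Δv = v_e · ln(m₀/m_f) = 2175.6 × ln(1.386) = 2175.6 × 0.3264 ≈ 710.2 m/s.

Δv ≈ 710 m/s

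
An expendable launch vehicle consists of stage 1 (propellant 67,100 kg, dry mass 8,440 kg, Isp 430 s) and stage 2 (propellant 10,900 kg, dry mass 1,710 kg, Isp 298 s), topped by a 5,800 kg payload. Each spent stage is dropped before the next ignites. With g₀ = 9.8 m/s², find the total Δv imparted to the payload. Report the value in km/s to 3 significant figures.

Ignition mass of stage 1 = 67,100+8,440 + 10,900+1,710 + 5,800 = 93,950 kg.
Stage 1: m₀ = 93,950 kg, m_f = 93,950 − 67,100 = 26,850 kg; Δv = 430×9.8×ln(3.499) = 4214.0×1.2525 ≈ 5278 m/s.
Stage 2: m₀ = 18,410 kg, m_f = 18,410 − 10,900 = 7,510 kg; Δv = 298×9.8×ln(2.451) = 2920.4×0.8967 ≈ 2619 m/s.
Total Δv = 5278 + 2619 = 7897 m/s.

Δv ≈ 7.90 km/s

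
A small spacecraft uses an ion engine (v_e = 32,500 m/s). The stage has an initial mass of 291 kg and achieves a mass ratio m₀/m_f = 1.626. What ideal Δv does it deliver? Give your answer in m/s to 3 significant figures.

Δv = v_e · ln(1.626) = 32500.0 × 0.4861 ≈ 15799.0 m/s.

Δv ≈ 15800 m/s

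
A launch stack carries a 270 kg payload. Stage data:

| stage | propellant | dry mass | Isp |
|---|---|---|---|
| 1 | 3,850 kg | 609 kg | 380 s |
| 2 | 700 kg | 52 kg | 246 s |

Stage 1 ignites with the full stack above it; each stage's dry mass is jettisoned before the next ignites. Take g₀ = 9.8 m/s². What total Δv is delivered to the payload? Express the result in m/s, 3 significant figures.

Ignition mass of stage 1 = 3,850+609 + 700+52 + 270 = 5,481 kg.
Stage 1: m₀ = 5,481 kg, m_f = 5,481 − 3,850 = 1,631 kg; Δv = 380×9.8×ln(3.361) = 3724.0×1.2121 ≈ 4514 m/s.
Stage 2: m₀ = 1,022 kg, m_f = 1,022 − 700 = 322 kg; Δv = 246×9.8×ln(3.174) = 2410.8×1.1550 ≈ 2784 m/s.
Total Δv = 4514 + 2784 = 7298 m/s.

Δv ≈ 7300 m/s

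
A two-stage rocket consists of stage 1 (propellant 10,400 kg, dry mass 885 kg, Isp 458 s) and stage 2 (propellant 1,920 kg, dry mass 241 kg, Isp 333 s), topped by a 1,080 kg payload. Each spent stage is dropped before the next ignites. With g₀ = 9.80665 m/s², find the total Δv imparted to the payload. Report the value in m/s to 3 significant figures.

Δv ≈ 8580 m/s

Ignition mass of stage 1 = 10,400+885 + 1,920+241 + 1,080 = 14,526 kg.
Stage 1: m₀ = 14,526 kg, m_f = 14,526 − 10,400 = 4,126 kg; Δv = 458×9.80665×ln(3.521) = 4491.4×1.2586 ≈ 5653 m/s.
Stage 2: m₀ = 3,241 kg, m_f = 3,241 − 1,920 = 1,321 kg; Δv = 333×9.80665×ln(2.453) = 3265.6×0.8975 ≈ 2931 m/s.
Total Δv = 5653 + 2931 = 8584 m/s.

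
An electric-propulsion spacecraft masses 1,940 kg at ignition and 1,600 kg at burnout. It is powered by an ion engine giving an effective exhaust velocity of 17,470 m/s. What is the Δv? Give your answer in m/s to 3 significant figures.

Δv ≈ 3370 m/s

Using Δv = v_e ln(m₀/m_f): Δv = v_e · ln(m₀/m_f) = 17470.0 × ln(1.212) = 17470.0 × 0.1927 ≈ 3366.2 m/s.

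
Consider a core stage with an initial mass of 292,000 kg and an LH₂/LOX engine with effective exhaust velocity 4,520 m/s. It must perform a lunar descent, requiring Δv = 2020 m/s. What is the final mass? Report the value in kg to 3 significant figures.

final mass ≈ 187000 kg

By the Tsiolkovsky rocket equation, m₀/m_f = exp(Δv / v_e) = exp(2020 / 4520.0) = exp(0.4469) = 1.5635.
m_f = m₀ / 1.5635 = 292,000 / 1.5635 = 186,760 kg.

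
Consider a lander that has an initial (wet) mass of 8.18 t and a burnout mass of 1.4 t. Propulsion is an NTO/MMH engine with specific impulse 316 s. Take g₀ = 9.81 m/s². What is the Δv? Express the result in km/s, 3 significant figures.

v_e = Isp · g₀ = 316 × 9.81 = 3100.0 m/s.
Δv = v_e · ln(m₀/m_f) = 3100.0 × ln(5.843) = 3100.0 × 1.7652 ≈ 5472.1 m/s.

Δv ≈ 5.47 km/s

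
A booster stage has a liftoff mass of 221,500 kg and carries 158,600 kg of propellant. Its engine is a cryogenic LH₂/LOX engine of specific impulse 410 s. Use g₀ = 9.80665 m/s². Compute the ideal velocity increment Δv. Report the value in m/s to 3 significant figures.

Δv ≈ 5060 m/s

v_e = Isp · g₀ = 410 × 9.80665 = 4020.7 m/s.
m_f = m₀ − m_prop = 221,500 − 158,600 = 62,900 kg.
Using Δv = v_e ln(m₀/m_f): Δv = v_e · ln(m₀/m_f) = 4020.7 × ln(3.521) = 4020.7 × 1.2589 ≈ 5061.6 m/s.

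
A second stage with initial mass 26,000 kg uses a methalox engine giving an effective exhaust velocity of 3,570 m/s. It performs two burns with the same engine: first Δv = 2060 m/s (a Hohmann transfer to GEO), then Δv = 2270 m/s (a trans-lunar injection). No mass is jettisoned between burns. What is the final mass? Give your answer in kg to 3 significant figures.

After the first burn: m = 26000 × exp(−2060/3570.0) = 26000 × 0.56156 = 14,600.6 kg.
After the second burn: m = 14,600.6 × exp(−2270/3570.0) = 14,600.6 × 0.52948 = 7,730.73 kg.

final mass ≈ 7730 kg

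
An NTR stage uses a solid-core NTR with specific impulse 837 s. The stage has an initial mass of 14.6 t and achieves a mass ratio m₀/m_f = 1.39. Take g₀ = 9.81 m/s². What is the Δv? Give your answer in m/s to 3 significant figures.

Δv ≈ 2700 m/s

v_e = Isp · g₀ = 837 × 9.81 = 8211.0 m/s.
From the ideal rocket equation, Δv = v_e · ln(1.39) = 8211.0 × 0.3293 ≈ 2703.9 m/s.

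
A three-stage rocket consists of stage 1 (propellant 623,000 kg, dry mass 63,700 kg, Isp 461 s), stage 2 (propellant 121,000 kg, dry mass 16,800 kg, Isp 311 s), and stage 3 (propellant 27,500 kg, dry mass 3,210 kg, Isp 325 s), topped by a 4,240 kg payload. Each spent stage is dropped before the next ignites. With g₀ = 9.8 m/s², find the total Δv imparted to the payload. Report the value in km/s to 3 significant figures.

Δv ≈ 14.4 km/s

Ignition mass of stage 1 = 623,000+63,700 + 121,000+16,800 + 27,500+3,210 + 4,240 = 859,450 kg.
Stage 1: m₀ = 859,450 kg, m_f = 859,450 − 623,000 = 236,450 kg; Δv = 461×9.8×ln(3.635) = 4517.8×1.2906 ≈ 5830 m/s.
Stage 2: m₀ = 172,750 kg, m_f = 172,750 − 121,000 = 51,750 kg; Δv = 311×9.8×ln(3.338) = 3047.8×1.2054 ≈ 3674 m/s.
Stage 3: m₀ = 34,950 kg, m_f = 34,950 − 27,500 = 7,450 kg; Δv = 325×9.8×ln(4.691) = 3185.0×1.5457 ≈ 4923 m/s.
Total Δv = 5830 + 3674 + 4923 = 14427 m/s.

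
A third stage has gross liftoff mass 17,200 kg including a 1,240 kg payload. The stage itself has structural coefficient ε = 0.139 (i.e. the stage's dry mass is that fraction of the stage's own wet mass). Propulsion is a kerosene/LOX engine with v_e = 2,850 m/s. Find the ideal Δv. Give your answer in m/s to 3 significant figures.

Stage wet mass = m₀ − payload = 17,200 − 1,240 = 15,960 kg.
Stage dry mass = ε × stage wet mass = 0.139 × 15,960 = 2,218.44 kg.
Burnout mass m_f = stage dry + payload = 2,218.44 + 1,240 = 3,458.44 kg.
Δv = v_e · ln(17,200/3,458.44) = 2850.0 × ln(4.973) = 2850.0 × 1.6041 ≈ 4572 m/s.

Δv ≈ 4570 m/s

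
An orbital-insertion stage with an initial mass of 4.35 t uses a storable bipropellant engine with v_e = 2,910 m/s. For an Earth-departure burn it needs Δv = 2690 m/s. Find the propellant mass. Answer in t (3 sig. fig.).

propellant mass ≈ 2.62 t

From the ideal rocket equation, m₀/m_f = exp(Δv / v_e) = exp(2690 / 2910.0) = exp(0.9244) = 2.5204.
m_f = 4.35 / 2.5204 = 1.72592 t, so propellant = m₀ − m_f = 4.35 − 1.72592 = 2.62408 t.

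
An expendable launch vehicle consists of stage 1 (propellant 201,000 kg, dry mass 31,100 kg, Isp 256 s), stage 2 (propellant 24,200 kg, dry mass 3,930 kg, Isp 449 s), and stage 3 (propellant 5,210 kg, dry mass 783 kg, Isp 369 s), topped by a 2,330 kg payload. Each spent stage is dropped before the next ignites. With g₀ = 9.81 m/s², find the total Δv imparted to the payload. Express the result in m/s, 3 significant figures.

Δv ≈ 11800 m/s

Ignition mass of stage 1 = 201,000+31,100 + 24,200+3,930 + 5,210+783 + 2,330 = 268,553 kg.
Stage 1: m₀ = 268,553 kg, m_f = 268,553 − 201,000 = 67,553 kg; Δv = 256×9.81×ln(3.975) = 2511.4×1.3801 ≈ 3466 m/s.
Stage 2: m₀ = 36,453 kg, m_f = 36,453 − 24,200 = 12,253 kg; Δv = 449×9.81×ln(2.975) = 4404.7×1.0903 ≈ 4802 m/s.
Stage 3: m₀ = 8,323 kg, m_f = 8,323 − 5,210 = 3,113 kg; Δv = 369×9.81×ln(2.674) = 3619.9×0.9834 ≈ 3560 m/s.
Total Δv = 3466 + 4802 + 3560 = 11828 m/s.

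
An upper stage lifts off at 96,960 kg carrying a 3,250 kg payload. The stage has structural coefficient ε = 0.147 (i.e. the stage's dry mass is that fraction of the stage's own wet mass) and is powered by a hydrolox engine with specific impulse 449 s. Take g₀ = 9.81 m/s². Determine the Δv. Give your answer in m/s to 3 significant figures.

Δv ≈ 7660 m/s

Stage wet mass = m₀ − payload = 96,960 − 3,250 = 93,710 kg.
Stage dry mass = ε × stage wet mass = 0.147 × 93,710 = 13,775.4 kg.
Burnout mass m_f = stage dry + payload = 13,775.4 + 3,250 = 17,025.4 kg.
v_e = Isp · g₀ = 449 × 9.81 = 4404.7 m/s.
Using Δv = v_e ln(m₀/m_f): Δv = v_e · ln(96,960/17,025.4) = 4404.7 × ln(5.695) = 4404.7 × 1.7396 ≈ 7662 m/s.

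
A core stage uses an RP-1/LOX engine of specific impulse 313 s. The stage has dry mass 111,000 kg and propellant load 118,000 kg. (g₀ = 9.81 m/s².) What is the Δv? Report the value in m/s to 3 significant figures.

v_e = Isp · g₀ = 313 × 9.81 = 3070.5 m/s.
m₀ = m_dry + m_prop = 111,000 + 118,000 = 229,000 kg.
Δv = v_e · ln(m₀/m_f) = 3070.5 × ln(2.063) = 3070.5 × 0.7242 ≈ 2223.7 m/s.

Δv ≈ 2220 m/s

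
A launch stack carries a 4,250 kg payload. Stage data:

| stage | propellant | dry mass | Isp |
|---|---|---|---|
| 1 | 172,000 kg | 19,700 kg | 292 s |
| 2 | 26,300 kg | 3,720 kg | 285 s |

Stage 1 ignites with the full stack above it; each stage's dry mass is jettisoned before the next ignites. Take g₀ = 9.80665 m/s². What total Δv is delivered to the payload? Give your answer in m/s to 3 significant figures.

Δv ≈ 8180 m/s

Ignition mass of stage 1 = 172,000+19,700 + 26,300+3,720 + 4,250 = 225,970 kg.
Stage 1: m₀ = 225,970 kg, m_f = 225,970 − 172,000 = 53,970 kg; Δv = 292×9.80665×ln(4.187) = 2863.5×1.4320 ≈ 4101 m/s.
Stage 2: m₀ = 34,270 kg, m_f = 34,270 − 26,300 = 7,970 kg; Δv = 285×9.80665×ln(4.3) = 2794.9×1.4586 ≈ 4077 m/s.
Total Δv = 4101 + 4077 = 8178 m/s.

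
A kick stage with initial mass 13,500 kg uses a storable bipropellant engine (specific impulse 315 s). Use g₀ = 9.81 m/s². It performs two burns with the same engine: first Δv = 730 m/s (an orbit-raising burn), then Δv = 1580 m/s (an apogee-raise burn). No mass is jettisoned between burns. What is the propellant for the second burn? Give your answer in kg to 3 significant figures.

propellant for the second burn ≈ 4270 kg

v_e = Isp · g₀ = 315 × 9.81 = 3090.2 m/s.
After the first burn: m = 13500 × exp(−730/3090.2) = 13500 × 0.78960 = 10,659.6 kg.
After the second burn: m = 10,659.6 × exp(−1580/3090.2) = 10,659.6 × 0.59971 = 6,392.67 kg.
Second-burn propellant = 10,659.6 − 6,392.67 = 4,266.93 kg.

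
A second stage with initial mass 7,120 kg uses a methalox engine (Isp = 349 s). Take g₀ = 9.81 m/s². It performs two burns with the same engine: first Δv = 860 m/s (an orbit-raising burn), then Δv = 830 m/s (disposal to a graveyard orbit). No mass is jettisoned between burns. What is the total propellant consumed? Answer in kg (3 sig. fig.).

v_e = Isp · g₀ = 349 × 9.81 = 3423.7 m/s.
After the first burn: m = 7120 × exp(−860/3423.7) = 7120 × 0.77787 = 5,538.43 kg.
After the second burn: m = 5,538.43 × exp(−830/3423.7) = 5,538.43 × 0.78472 = 4,346.12 kg.
Total propellant = m₀ − m_final = 7120 − 4,346.12 = 2,773.88 kg.

total propellant consumed ≈ 2770 kg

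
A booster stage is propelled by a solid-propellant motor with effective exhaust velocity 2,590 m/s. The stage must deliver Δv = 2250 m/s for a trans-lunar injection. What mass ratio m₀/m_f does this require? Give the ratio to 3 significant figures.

m₀/m_f = exp(Δv / v_e) = exp(2250 / 2590.0) = exp(0.8687) = 2.3839.

mass ratio ≈ 2.38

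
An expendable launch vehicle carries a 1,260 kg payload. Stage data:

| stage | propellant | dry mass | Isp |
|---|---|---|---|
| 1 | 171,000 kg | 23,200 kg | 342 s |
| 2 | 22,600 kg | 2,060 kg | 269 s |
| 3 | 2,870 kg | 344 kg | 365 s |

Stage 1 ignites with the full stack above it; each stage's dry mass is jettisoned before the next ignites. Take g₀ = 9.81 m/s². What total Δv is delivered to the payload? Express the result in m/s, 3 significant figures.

Δv ≈ 12500 m/s

Ignition mass of stage 1 = 171,000+23,200 + 22,600+2,060 + 2,870+344 + 1,260 = 223,334 kg.
Stage 1: m₀ = 223,334 kg, m_f = 223,334 − 171,000 = 52,334 kg; Δv = 342×9.81×ln(4.267) = 3355.0×1.4510 ≈ 4868 m/s.
Stage 2: m₀ = 29,134 kg, m_f = 29,134 − 22,600 = 6,534 kg; Δv = 269×9.81×ln(4.459) = 2638.9×1.4949 ≈ 3945 m/s.
Stage 3: m₀ = 4,474 kg, m_f = 4,474 − 2,870 = 1,604 kg; Δv = 365×9.81×ln(2.789) = 3580.7×1.0258 ≈ 3673 m/s.
Total Δv = 4868 + 3945 + 3673 = 12486 m/s.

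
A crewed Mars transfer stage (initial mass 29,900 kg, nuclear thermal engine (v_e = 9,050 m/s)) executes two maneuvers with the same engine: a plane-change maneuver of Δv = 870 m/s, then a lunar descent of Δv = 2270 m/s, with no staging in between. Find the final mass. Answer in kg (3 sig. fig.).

final mass ≈ 21100 kg

After the first burn: m = 29900 × exp(−870/9050.0) = 29900 × 0.90834 = 27,159.4 kg.
After the second burn: m = 27,159.4 × exp(−2270/9050.0) = 27,159.4 × 0.77816 = 21,134.4 kg.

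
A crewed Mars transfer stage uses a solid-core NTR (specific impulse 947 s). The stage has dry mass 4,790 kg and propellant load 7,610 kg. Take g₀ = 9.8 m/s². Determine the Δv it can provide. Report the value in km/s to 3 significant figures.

v_e = Isp · g₀ = 947 × 9.8 = 9280.6 m/s.
m₀ = m_dry + m_prop = 4,790 + 7,610 = 12,400 kg.
Δv = v_e · ln(m₀/m_f) = 9280.6 × ln(2.589) = 9280.6 × 0.9512 ≈ 8827.4 m/s.

Δv ≈ 8.83 km/s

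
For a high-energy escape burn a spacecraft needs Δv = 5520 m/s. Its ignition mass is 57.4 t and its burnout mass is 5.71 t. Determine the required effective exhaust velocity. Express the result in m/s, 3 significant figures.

v_e ≈ 2390 m/s

ln(m₀/m_f) = ln(57400/5710) = ln(10.05) = 2.3078.
Using Δv = v_e ln(m₀/m_f): v_e = Δv / ln(m₀/m_f) = 5520 / 2.3078 = 2391.9 m/s.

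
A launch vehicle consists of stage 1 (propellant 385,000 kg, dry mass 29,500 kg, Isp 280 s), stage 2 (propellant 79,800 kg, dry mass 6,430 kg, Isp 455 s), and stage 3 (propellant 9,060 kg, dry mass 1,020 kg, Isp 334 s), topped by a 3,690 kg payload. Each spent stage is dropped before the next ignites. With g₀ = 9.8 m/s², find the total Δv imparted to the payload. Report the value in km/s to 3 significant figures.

Ignition mass of stage 1 = 385,000+29,500 + 79,800+6,430 + 9,060+1,020 + 3,690 = 514,500 kg.
Stage 1: m₀ = 514,500 kg, m_f = 514,500 − 385,000 = 129,500 kg; Δv = 280×9.8×ln(3.973) = 2744.0×1.3795 ≈ 3785 m/s.
Stage 2: m₀ = 100,000 kg, m_f = 100,000 − 79,800 = 20,200 kg; Δv = 455×9.8×ln(4.95) = 4459.0×1.5995 ≈ 7132 m/s.
Stage 3: m₀ = 13,770 kg, m_f = 13,770 − 9,060 = 4,710 kg; Δv = 334×9.8×ln(2.924) = 3273.2×1.0728 ≈ 3512 m/s.
Total Δv = 3785 + 7132 + 3512 = 14429 m/s.

Δv ≈ 14.4 km/s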